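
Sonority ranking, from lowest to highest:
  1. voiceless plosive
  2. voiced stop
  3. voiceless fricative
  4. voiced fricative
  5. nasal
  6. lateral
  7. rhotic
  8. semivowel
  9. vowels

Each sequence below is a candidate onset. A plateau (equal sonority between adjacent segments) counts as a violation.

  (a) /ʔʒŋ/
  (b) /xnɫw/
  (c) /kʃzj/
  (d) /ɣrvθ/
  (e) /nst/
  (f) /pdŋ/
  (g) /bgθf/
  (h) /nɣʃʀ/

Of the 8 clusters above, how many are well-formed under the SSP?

(a) sonority 1-4-5: well-formed.
(b) sonority 3-5-6-8: well-formed.
(c) sonority 1-3-4-8: well-formed.
(d) sonority 4-7-4-3: ill-formed.
(e) sonority 5-3-1: ill-formed.
(f) sonority 1-2-5: well-formed.
(g) sonority 2-2-3-3: ill-formed.
(h) sonority 5-4-3-7: ill-formed.

4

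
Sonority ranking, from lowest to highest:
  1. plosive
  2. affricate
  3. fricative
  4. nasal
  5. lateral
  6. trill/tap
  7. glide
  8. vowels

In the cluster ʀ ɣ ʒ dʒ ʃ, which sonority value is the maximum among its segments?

/ʀ/ — trill/tap, sonority 6.
/ɣ/ — fricative, sonority 3.
/ʒ/ — fricative, sonority 3.
/dʒ/ — affricate, sonority 2.
/ʃ/ — fricative, sonority 3.
The maximum is 6.

6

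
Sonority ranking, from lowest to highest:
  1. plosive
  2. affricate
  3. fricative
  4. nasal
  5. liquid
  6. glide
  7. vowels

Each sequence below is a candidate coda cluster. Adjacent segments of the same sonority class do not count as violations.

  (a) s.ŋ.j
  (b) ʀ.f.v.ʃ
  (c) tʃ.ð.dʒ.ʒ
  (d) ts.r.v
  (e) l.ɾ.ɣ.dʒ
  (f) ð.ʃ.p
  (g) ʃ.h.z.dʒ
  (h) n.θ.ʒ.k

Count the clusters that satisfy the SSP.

5

(a) 3-4-6 → violates
(b) 5-3-3-3 → obeys
(c) 2-3-2-3 → violates
(d) 2-5-3 → violates
(e) 5-5-3-2 → obeys
(f) 3-3-1 → obeys
(g) 3-3-3-2 → obeys
(h) 4-3-3-1 → obeys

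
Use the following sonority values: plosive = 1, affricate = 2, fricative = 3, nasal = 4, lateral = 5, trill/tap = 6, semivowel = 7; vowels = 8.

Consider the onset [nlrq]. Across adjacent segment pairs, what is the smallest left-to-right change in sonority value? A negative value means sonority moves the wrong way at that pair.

/n/ — nasal, sonority 4.
/l/ — lateral, sonority 5.
/r/ — trill/tap, sonority 6.
/q/ — plosive, sonority 1.
/n/→/l/: change +1.
/l/→/r/: change +1.
/r/→/q/: change -5.
Minimum = -5.

-5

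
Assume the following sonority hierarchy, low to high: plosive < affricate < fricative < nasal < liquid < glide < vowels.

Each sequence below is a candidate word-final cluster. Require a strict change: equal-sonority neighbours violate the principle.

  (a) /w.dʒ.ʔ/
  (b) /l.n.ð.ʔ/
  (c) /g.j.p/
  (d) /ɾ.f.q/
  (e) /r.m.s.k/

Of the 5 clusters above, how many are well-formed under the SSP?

4

(a) sonority 6-2-1: well-formed.
(b) sonority 5-4-3-1: well-formed.
(c) sonority 1-6-1: ill-formed.
(d) sonority 5-3-1: well-formed.
(e) sonority 5-4-3-1: well-formed.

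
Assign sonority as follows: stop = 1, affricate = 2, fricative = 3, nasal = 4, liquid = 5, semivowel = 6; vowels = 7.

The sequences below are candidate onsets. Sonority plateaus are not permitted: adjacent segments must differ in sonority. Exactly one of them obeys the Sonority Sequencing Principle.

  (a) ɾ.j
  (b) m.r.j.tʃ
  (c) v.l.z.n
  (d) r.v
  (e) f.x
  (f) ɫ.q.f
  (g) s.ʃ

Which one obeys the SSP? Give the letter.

a

(a) 5-6 → obeys
(b) 4-5-6-2 → violates
(c) 3-5-3-4 → violates
(d) 5-3 → violates
(e) 3-3 → violates
(f) 5-1-3 → violates
(g) 3-3 → violates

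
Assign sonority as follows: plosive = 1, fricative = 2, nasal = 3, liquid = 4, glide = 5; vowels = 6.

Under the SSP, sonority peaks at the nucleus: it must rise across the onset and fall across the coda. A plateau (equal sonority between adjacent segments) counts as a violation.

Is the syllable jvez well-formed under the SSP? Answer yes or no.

Onset: /j/ is a glide (sonority 5), /v/ is a fricative (sonority 2); then the nucleus /e/ (sonority 6).
Onset profile 5-2-6 — does not strictly rise throughout.
Coda: /z/ is a fricative (sonority 2).
Coda profile 6-2 — falls from the nucleus.

no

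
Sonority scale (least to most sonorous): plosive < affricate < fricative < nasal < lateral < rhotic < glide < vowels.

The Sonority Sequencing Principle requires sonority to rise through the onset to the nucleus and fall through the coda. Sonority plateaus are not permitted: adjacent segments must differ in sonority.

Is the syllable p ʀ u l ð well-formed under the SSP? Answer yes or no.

Onset: /p/ is a plosive (sonority 1), /ʀ/ is a rhotic (sonority 6); then the nucleus /u/ (sonority 8).
Onset profile 1-6-8 — rises to the nucleus.
Coda: /l/ is a lateral (sonority 5), /ð/ is a fricative (sonority 3).
Coda profile 8-5-3 — falls from the nucleus.

yes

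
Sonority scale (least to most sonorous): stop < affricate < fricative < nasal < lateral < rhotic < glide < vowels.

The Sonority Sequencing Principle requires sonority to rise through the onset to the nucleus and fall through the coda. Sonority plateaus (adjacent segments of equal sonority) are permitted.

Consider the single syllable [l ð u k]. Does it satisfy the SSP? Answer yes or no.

no

Onset: /l/ is a lateral (sonority 5), /ð/ is a fricative (sonority 3); then the nucleus /u/ (sonority 8).
Onset profile 5-3-8 — does not rise throughout.
Coda: /k/ is a stop (sonority 1).
Coda profile 8-1 — falls from the nucleus.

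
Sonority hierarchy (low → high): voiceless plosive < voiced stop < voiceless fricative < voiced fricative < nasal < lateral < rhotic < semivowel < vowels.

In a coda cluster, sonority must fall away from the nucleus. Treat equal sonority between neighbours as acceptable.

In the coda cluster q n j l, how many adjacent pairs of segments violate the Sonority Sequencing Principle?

2

/q/ is a voiceless plosive (sonority 1).
/n/ is a nasal (sonority 5).
/j/ is a semivowel (sonority 8).
/l/ is a lateral (sonority 6).
/q/→/n/: 1→5 (does not fall) — violation.
/n/→/j/: 5→8 (does not fall) — violation.
/j/→/l/: 8→6 (falls) — ok.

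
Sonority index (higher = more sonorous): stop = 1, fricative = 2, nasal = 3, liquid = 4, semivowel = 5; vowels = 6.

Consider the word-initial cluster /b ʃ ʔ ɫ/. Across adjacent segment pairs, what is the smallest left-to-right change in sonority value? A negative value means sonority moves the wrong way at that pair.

/b/ is a stop (sonority 1).
/ʃ/ is a fricative (sonority 2).
/ʔ/ is a stop (sonority 1).
/ɫ/ is a liquid (sonority 4).
/b/→/ʃ/: change +1.
/ʃ/→/ʔ/: change -1.
/ʔ/→/ɫ/: change +3.
Minimum = -1.

-1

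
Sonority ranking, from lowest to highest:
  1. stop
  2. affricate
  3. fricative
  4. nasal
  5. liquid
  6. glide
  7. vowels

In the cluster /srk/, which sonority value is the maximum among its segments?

/s/ is a fricative (sonority 3).
/r/ is a liquid (sonority 5).
/k/ is a stop (sonority 1).
The maximum is 5.

5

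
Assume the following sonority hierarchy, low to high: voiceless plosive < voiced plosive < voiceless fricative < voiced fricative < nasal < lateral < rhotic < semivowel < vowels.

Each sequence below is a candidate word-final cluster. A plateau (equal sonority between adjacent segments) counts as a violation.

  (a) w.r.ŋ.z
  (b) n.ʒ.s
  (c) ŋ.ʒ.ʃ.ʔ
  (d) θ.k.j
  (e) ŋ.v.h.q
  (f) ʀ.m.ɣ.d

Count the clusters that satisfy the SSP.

5

(a) 8-7-5-4 → obeys
(b) 5-4-3 → obeys
(c) 5-4-3-1 → obeys
(d) 3-1-8 → violates
(e) 5-4-3-1 → obeys
(f) 7-5-4-2 → obeys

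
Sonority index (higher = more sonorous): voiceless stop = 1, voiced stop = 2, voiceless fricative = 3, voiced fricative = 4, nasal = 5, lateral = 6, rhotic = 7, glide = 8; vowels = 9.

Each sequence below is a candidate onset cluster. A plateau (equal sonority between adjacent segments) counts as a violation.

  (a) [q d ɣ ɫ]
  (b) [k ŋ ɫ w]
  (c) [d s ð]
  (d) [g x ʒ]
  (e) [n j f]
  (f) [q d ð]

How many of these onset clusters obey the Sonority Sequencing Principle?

(a) 1-2-4-6 → obeys
(b) 1-5-6-8 → obeys
(c) 2-3-4 → obeys
(d) 2-3-4 → obeys
(e) 5-8-3 → violates
(f) 1-2-4 → obeys

5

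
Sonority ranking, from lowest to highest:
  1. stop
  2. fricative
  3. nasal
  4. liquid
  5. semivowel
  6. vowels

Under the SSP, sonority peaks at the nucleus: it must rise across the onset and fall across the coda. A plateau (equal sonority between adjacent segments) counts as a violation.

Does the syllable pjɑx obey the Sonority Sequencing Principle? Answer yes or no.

yes

Onset: /p/ is a stop (sonority 1), /j/ is a semivowel (sonority 5); then the nucleus /ɑ/ (sonority 6).
Onset profile 1-5-6 — rises to the nucleus.
Coda: /x/ is a fricative (sonority 2).
Coda profile 6-2 — falls from the nucleus.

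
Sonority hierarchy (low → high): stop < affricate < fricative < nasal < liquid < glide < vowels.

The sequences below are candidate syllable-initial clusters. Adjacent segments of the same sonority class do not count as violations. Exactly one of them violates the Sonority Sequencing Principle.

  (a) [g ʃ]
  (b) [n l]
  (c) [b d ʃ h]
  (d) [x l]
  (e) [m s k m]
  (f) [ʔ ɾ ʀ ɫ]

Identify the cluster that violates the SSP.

(a) sonority 1-3: well-formed.
(b) sonority 4-5: well-formed.
(c) sonority 1-1-3-3: well-formed.
(d) sonority 3-5: well-formed.
(e) sonority 4-3-1-4: ill-formed.
(f) sonority 1-5-5-5: well-formed.

e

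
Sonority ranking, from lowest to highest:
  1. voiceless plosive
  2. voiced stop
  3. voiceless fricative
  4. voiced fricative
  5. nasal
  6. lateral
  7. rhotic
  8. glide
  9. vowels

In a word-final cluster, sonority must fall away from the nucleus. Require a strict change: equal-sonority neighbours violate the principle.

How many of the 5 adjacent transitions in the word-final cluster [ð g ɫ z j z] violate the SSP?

2

/ð/ — voiced fricative, sonority 4.
/g/ — voiced stop, sonority 2.
/ɫ/ — lateral, sonority 6.
/z/ — voiced fricative, sonority 4.
/j/ — glide, sonority 8.
/z/ — voiced fricative, sonority 4.
/ð/→/g/: 4→2 (falls) — ok.
/g/→/ɫ/: 2→6 (does not fall) — violation.
/ɫ/→/z/: 6→4 (falls) — ok.
/z/→/j/: 4→8 (does not fall) — violation.
/j/→/z/: 8→4 (falls) — ok.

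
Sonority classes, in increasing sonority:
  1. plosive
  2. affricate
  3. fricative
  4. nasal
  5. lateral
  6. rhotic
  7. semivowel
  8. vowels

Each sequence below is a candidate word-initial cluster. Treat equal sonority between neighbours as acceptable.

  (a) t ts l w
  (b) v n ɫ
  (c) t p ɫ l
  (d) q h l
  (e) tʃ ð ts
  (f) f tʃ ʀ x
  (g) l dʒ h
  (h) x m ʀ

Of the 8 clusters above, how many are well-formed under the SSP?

(a) sonority 1-2-5-7: well-formed.
(b) sonority 3-4-5: well-formed.
(c) sonority 1-1-5-5: well-formed.
(d) sonority 1-3-5: well-formed.
(e) sonority 2-3-2: ill-formed.
(f) sonority 3-2-6-3: ill-formed.
(g) sonority 5-2-3: ill-formed.
(h) sonority 3-4-6: well-formed.

5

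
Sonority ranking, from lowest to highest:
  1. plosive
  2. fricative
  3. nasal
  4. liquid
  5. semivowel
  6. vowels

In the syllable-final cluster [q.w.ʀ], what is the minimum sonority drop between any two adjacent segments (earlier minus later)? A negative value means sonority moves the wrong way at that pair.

-4

/q/ is a plosive (sonority 1).
/w/ is a semivowel (sonority 5).
/ʀ/ is a liquid (sonority 4).
/q/→/w/: change -4.
/w/→/ʀ/: change +1.
Minimum = -4.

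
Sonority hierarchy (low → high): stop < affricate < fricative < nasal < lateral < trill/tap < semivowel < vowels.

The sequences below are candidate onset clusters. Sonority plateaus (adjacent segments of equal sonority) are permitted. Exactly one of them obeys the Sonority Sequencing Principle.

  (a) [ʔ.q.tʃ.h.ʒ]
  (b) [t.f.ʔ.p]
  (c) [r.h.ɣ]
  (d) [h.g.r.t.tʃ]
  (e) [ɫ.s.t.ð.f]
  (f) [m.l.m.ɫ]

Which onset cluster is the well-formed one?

(a) 1-1-2-3-3 → obeys
(b) 1-3-1-1 → violates
(c) 6-3-3 → violates
(d) 3-1-6-1-2 → violates
(e) 5-3-1-3-3 → violates
(f) 4-5-4-5 → violates

a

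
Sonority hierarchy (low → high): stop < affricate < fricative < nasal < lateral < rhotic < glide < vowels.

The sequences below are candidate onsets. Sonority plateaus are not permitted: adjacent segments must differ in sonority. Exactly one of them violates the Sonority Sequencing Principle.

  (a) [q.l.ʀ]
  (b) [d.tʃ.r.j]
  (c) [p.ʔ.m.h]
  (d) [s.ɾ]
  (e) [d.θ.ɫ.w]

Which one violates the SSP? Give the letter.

c

(a) [q.l.ʀ]: profile 1-5-6 — obeys.
(b) [d.tʃ.r.j]: profile 1-2-6-7 — obeys.
(c) [p.ʔ.m.h]: profile 1-1-4-3 — violates.
(d) [s.ɾ]: profile 3-6 — obeys.
(e) [d.θ.ɫ.w]: profile 1-3-5-7 — obeys.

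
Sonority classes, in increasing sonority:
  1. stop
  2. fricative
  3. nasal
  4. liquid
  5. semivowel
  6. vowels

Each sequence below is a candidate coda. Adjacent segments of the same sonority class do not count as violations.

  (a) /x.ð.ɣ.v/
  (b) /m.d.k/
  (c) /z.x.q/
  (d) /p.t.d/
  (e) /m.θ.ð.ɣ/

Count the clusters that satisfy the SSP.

5

(a) sonority 2-2-2-2: well-formed.
(b) sonority 3-1-1: well-formed.
(c) sonority 2-2-1: well-formed.
(d) sonority 1-1-1: well-formed.
(e) sonority 3-2-2-2: well-formed.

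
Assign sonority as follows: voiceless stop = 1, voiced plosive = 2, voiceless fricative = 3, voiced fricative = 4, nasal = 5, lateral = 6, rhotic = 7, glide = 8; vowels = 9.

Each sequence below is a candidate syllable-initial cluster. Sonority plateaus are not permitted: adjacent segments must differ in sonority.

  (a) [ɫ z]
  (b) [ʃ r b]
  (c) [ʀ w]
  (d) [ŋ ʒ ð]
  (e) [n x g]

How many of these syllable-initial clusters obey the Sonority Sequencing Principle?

1

(a) sonority 6-4: ill-formed.
(b) sonority 3-7-2: ill-formed.
(c) sonority 7-8: well-formed.
(d) sonority 5-4-4: ill-formed.
(e) sonority 5-3-2: ill-formed.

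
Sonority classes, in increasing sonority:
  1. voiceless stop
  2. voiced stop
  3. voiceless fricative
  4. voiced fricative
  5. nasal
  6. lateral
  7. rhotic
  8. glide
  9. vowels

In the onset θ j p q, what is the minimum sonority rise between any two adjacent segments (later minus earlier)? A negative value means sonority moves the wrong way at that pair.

-7

/θ/: voiceless fricative = 3.
/j/: glide = 8.
/p/: voiceless stop = 1.
/q/: voiceless stop = 1.
/θ/→/j/: change +5.
/j/→/p/: change -7.
/p/→/q/: change +0.
Minimum = -7.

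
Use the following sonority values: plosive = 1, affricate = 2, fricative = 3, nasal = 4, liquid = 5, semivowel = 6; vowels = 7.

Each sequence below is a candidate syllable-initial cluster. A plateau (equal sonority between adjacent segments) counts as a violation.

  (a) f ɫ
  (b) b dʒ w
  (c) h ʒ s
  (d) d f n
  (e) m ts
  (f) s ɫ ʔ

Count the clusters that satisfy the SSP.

(a) 3-5 → obeys
(b) 1-2-6 → obeys
(c) 3-3-3 → violates
(d) 1-3-4 → obeys
(e) 4-2 → violates
(f) 3-5-1 → violates

3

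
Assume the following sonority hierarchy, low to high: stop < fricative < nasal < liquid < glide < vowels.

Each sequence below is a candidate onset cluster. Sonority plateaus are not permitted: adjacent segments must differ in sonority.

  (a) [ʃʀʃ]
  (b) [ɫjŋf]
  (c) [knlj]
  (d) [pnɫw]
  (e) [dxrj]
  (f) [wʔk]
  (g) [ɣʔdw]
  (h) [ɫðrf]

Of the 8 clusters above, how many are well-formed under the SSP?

(a) 2-4-2 → violates
(b) 4-5-3-2 → violates
(c) 1-3-4-5 → obeys
(d) 1-3-4-5 → obeys
(e) 1-2-4-5 → obeys
(f) 5-1-1 → violates
(g) 2-1-1-5 → violates
(h) 4-2-4-2 → violates

3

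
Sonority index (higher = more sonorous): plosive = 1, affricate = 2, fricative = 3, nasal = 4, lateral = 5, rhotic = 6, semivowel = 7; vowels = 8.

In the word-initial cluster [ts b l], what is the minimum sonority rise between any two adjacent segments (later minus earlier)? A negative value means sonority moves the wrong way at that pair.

/ts/ — affricate, sonority 2.
/b/ — plosive, sonority 1.
/l/ — lateral, sonority 5.
/ts/→/b/: change -1.
/b/→/l/: change +4.
Minimum = -1.

-1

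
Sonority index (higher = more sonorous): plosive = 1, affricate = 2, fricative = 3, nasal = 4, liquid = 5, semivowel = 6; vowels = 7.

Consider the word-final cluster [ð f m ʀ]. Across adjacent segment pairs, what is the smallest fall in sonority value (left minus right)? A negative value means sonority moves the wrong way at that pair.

-1

/ð/: fricative = 3.
/f/: fricative = 3.
/m/: nasal = 4.
/ʀ/: liquid = 5.
/ð/→/f/: change +0.
/f/→/m/: change -1.
/m/→/ʀ/: change -1.
Minimum = -1.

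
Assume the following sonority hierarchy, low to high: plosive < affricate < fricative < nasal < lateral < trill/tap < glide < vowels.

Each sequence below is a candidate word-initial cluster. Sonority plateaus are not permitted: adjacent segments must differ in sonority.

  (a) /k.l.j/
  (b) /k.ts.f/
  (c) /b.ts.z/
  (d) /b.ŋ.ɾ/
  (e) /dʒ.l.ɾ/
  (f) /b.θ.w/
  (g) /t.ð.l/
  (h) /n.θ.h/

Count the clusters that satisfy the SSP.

(a) /k.l.j/: profile 1-5-7 — obeys.
(b) /k.ts.f/: profile 1-2-3 — obeys.
(c) /b.ts.z/: profile 1-2-3 — obeys.
(d) /b.ŋ.ɾ/: profile 1-4-6 — obeys.
(e) /dʒ.l.ɾ/: profile 2-5-6 — obeys.
(f) /b.θ.w/: profile 1-3-7 — obeys.
(g) /t.ð.l/: profile 1-3-5 — obeys.
(h) /n.θ.h/: profile 4-3-3 — violates.

7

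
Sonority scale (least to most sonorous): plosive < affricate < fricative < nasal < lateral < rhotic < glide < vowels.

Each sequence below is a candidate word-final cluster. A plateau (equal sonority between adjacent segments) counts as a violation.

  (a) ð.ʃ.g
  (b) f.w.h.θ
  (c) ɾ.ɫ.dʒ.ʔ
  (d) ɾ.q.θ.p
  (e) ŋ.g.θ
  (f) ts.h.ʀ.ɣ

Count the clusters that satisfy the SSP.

1

(a) ð.ʃ.g: profile 3-3-1 — violates.
(b) f.w.h.θ: profile 3-7-3-3 — violates.
(c) ɾ.ɫ.dʒ.ʔ: profile 6-5-2-1 — obeys.
(d) ɾ.q.θ.p: profile 6-1-3-1 — violates.
(e) ŋ.g.θ: profile 4-1-3 — violates.
(f) ts.h.ʀ.ɣ: profile 2-3-6-3 — violates.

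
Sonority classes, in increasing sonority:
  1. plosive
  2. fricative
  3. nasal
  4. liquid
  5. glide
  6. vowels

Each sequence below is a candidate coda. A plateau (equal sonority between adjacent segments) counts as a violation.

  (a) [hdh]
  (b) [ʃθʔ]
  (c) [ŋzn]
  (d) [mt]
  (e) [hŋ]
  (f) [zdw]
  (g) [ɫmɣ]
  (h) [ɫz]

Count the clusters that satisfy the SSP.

3

(a) [hdh]: profile 2-1-2 — violates.
(b) [ʃθʔ]: profile 2-2-1 — violates.
(c) [ŋzn]: profile 3-2-3 — violates.
(d) [mt]: profile 3-1 — obeys.
(e) [hŋ]: profile 2-3 — violates.
(f) [zdw]: profile 2-1-5 — violates.
(g) [ɫmɣ]: profile 4-3-2 — obeys.
(h) [ɫz]: profile 4-2 — obeys.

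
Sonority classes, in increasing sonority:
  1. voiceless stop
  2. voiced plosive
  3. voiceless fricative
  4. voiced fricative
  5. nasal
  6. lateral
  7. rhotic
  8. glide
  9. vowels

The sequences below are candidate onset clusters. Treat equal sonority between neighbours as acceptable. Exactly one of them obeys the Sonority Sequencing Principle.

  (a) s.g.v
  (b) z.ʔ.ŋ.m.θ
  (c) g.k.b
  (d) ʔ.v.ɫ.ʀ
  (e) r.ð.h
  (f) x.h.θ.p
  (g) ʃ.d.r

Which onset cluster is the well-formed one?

d

(a) s.g.v: profile 3-2-4 — violates.
(b) z.ʔ.ŋ.m.θ: profile 4-1-5-5-3 — violates.
(c) g.k.b: profile 2-1-2 — violates.
(d) ʔ.v.ɫ.ʀ: profile 1-4-6-7 — obeys.
(e) r.ð.h: profile 7-4-3 — violates.
(f) x.h.θ.p: profile 3-3-3-1 — violates.
(g) ʃ.d.r: profile 3-2-7 — violates.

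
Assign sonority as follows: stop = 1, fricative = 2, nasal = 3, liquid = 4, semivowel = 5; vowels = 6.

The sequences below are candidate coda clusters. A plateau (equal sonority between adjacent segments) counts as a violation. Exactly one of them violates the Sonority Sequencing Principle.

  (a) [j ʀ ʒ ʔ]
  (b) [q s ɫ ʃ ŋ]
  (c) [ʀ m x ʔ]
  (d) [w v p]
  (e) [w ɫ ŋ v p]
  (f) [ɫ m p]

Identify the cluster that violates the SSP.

b

(a) 5-4-2-1 → obeys
(b) 1-2-4-2-3 → violates
(c) 4-3-2-1 → obeys
(d) 5-2-1 → obeys
(e) 5-4-3-2-1 → obeys
(f) 4-3-1 → obeys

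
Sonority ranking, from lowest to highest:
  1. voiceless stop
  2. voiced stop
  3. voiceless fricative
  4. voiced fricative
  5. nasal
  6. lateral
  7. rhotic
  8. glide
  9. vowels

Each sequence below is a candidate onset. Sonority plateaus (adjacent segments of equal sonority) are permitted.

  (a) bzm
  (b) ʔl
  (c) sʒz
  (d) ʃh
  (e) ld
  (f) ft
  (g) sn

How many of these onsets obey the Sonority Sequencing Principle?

(a) sonority 2-4-5: well-formed.
(b) sonority 1-6: well-formed.
(c) sonority 3-4-4: well-formed.
(d) sonority 3-3: well-formed.
(e) sonority 6-2: ill-formed.
(f) sonority 3-1: ill-formed.
(g) sonority 3-5: well-formed.

5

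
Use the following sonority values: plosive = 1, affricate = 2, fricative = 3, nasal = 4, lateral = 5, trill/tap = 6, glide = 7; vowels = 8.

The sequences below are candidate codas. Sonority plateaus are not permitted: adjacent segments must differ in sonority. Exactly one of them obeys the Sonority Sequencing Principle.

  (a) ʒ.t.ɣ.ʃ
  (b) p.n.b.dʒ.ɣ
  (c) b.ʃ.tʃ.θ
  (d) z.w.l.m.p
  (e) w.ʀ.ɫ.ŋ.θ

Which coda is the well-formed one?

e

(a) ʒ.t.ɣ.ʃ: profile 3-1-3-3 — violates.
(b) p.n.b.dʒ.ɣ: profile 1-4-1-2-3 — violates.
(c) b.ʃ.tʃ.θ: profile 1-3-2-3 — violates.
(d) z.w.l.m.p: profile 3-7-5-4-1 — violates.
(e) w.ʀ.ɫ.ŋ.θ: profile 7-6-5-4-3 — obeys.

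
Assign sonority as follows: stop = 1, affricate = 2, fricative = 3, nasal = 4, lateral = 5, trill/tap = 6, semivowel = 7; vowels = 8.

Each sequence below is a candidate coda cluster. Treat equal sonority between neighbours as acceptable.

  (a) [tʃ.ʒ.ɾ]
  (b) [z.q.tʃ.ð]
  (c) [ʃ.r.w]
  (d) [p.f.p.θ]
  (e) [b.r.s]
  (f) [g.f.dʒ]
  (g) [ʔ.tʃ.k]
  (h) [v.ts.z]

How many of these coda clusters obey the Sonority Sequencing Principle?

0

(a) [tʃ.ʒ.ɾ]: profile 2-3-6 — violates.
(b) [z.q.tʃ.ð]: profile 3-1-2-3 — violates.
(c) [ʃ.r.w]: profile 3-6-7 — violates.
(d) [p.f.p.θ]: profile 1-3-1-3 — violates.
(e) [b.r.s]: profile 1-6-3 — violates.
(f) [g.f.dʒ]: profile 1-3-2 — violates.
(g) [ʔ.tʃ.k]: profile 1-2-1 — violates.
(h) [v.ts.z]: profile 3-2-3 — violates.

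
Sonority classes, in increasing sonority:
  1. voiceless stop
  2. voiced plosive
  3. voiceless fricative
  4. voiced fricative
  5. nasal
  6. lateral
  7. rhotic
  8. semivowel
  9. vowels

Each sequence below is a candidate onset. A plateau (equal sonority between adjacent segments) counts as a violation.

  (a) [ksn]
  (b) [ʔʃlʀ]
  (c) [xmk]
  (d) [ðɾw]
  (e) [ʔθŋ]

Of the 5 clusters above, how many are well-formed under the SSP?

4

(a) sonority 1-3-5: well-formed.
(b) sonority 1-3-6-7: well-formed.
(c) sonority 3-5-1: ill-formed.
(d) sonority 4-7-8: well-formed.
(e) sonority 1-3-5: well-formed.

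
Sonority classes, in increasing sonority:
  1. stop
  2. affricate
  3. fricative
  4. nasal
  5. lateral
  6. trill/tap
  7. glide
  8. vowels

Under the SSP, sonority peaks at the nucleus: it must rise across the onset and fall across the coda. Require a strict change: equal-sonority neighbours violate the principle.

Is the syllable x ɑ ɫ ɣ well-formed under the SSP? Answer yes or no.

yes

Onset: /x/ is a fricative (sonority 3); then the nucleus /ɑ/ (sonority 8).
Onset profile 3-8 — rises to the nucleus.
Coda: /ɫ/ is a lateral (sonority 5), /ɣ/ is a fricative (sonority 3).
Coda profile 8-5-3 — falls from the nucleus.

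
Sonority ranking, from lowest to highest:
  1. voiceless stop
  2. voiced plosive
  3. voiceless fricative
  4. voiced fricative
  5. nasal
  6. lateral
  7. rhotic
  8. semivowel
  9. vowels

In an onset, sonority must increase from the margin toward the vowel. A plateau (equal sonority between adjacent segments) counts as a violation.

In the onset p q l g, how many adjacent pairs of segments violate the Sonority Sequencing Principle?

/p/ — voiceless stop, sonority 1.
/q/ — voiceless stop, sonority 1.
/l/ — lateral, sonority 6.
/g/ — voiced plosive, sonority 2.
/p/→/q/: 1→1 (plateau) — violation.
/q/→/l/: 1→6 (rises) — ok.
/l/→/g/: 6→2 (does not rise) — violation.

2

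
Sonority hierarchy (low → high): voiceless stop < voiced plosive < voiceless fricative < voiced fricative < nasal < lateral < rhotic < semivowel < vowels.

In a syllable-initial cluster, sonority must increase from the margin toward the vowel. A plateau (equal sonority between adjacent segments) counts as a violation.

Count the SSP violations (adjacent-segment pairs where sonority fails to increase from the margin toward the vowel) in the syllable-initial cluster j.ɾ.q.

/j/ — semivowel, sonority 8.
/ɾ/ — rhotic, sonority 7.
/q/ — voiceless stop, sonority 1.
/j/→/ɾ/: 8→7 (does not rise) — violation.
/ɾ/→/q/: 7→1 (does not rise) — violation.

2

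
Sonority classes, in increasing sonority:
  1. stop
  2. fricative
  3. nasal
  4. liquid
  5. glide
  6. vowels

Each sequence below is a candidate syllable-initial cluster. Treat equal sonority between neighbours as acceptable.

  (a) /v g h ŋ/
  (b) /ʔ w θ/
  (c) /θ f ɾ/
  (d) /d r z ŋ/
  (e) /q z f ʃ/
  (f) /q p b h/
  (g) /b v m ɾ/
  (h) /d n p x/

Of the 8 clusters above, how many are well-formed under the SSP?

(a) sonority 2-1-2-3: ill-formed.
(b) sonority 1-5-2: ill-formed.
(c) sonority 2-2-4: well-formed.
(d) sonority 1-4-2-3: ill-formed.
(e) sonority 1-2-2-2: well-formed.
(f) sonority 1-1-1-2: well-formed.
(g) sonority 1-2-3-4: well-formed.
(h) sonority 1-3-1-2: ill-formed.

4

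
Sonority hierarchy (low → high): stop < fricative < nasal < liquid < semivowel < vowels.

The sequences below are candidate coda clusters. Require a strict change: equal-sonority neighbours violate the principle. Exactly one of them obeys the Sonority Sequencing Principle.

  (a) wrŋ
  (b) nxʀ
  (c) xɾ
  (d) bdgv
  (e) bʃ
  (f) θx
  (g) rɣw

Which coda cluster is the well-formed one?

a

(a) sonority 5-4-3: well-formed.
(b) sonority 3-2-4: ill-formed.
(c) sonority 2-4: ill-formed.
(d) sonority 1-1-1-2: ill-formed.
(e) sonority 1-2: ill-formed.
(f) sonority 2-2: ill-formed.
(g) sonority 4-2-5: ill-formed.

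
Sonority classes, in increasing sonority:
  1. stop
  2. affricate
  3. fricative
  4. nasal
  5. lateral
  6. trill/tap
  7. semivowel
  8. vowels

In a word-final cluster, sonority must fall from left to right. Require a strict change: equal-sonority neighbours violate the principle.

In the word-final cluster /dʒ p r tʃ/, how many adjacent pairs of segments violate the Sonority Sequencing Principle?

1

/dʒ/: affricate = 2.
/p/: stop = 1.
/r/: trill/tap = 6.
/tʃ/: affricate = 2.
/dʒ/→/p/: 2→1 (falls) — ok.
/p/→/r/: 1→6 (does not fall) — violation.
/r/→/tʃ/: 6→2 (falls) — ok.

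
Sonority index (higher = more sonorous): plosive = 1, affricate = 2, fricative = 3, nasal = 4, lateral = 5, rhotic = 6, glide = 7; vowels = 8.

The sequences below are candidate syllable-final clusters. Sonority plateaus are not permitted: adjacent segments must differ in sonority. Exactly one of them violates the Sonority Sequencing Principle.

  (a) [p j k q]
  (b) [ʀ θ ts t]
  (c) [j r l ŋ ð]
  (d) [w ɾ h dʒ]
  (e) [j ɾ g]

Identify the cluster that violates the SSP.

a

(a) [p j k q]: profile 1-7-1-1 — violates.
(b) [ʀ θ ts t]: profile 6-3-2-1 — obeys.
(c) [j r l ŋ ð]: profile 7-6-5-4-3 — obeys.
(d) [w ɾ h dʒ]: profile 7-6-3-2 — obeys.
(e) [j ɾ g]: profile 7-6-1 — obeys.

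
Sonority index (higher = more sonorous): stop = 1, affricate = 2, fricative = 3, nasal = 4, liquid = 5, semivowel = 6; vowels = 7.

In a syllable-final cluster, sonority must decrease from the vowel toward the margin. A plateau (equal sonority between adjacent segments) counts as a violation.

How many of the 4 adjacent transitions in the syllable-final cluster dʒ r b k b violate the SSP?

3

/dʒ/: affricate = 2.
/r/: liquid = 5.
/b/: stop = 1.
/k/: stop = 1.
/b/: stop = 1.
/dʒ/→/r/: 2→5 (does not fall) — violation.
/r/→/b/: 5→1 (falls) — ok.
/b/→/k/: 1→1 (plateau) — violation.
/k/→/b/: 1→1 (plateau) — violation.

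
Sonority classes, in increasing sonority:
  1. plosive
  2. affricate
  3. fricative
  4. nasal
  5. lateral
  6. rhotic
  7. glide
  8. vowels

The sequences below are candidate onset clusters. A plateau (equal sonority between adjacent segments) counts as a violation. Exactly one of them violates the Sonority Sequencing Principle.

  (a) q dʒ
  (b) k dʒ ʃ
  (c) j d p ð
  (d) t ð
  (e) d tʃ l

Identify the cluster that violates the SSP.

c

(a) q dʒ: profile 1-2 — obeys.
(b) k dʒ ʃ: profile 1-2-3 — obeys.
(c) j d p ð: profile 7-1-1-3 — violates.
(d) t ð: profile 1-3 — obeys.
(e) d tʃ l: profile 1-2-5 — obeys.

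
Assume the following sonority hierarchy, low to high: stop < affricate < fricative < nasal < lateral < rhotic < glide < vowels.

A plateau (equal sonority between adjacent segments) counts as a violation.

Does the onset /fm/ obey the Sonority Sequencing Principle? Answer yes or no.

yes

/f/: fricative = 3.
/m/: nasal = 4.
The profile 3-4 strictly rises, so the onset satisfies the SSP.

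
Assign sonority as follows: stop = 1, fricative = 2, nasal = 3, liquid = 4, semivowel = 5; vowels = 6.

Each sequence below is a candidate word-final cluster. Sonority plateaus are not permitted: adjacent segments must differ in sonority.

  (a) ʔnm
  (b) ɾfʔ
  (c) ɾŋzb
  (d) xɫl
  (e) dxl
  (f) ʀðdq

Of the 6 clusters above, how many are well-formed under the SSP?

(a) ʔnm: profile 1-3-3 — violates.
(b) ɾfʔ: profile 4-2-1 — obeys.
(c) ɾŋzb: profile 4-3-2-1 — obeys.
(d) xɫl: profile 2-4-4 — violates.
(e) dxl: profile 1-2-4 — violates.
(f) ʀðdq: profile 4-2-1-1 — violates.

2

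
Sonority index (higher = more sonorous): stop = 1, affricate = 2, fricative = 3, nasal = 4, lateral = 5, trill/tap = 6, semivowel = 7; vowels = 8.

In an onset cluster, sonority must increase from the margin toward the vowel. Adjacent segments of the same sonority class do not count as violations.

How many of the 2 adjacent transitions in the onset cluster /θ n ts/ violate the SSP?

1

/θ/ — fricative, sonority 3.
/n/ — nasal, sonority 4.
/ts/ — affricate, sonority 2.
/θ/→/n/: 3→4 (rises) — ok.
/n/→/ts/: 4→2 (does not rise) — violation.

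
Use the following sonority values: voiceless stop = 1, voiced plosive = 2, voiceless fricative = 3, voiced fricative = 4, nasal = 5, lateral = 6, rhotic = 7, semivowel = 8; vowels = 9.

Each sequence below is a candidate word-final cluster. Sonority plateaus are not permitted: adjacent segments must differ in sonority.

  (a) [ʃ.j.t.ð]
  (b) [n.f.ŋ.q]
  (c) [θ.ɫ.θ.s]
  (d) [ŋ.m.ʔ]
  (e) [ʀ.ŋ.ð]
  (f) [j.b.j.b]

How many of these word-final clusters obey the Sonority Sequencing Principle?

1

(a) sonority 3-8-1-4: ill-formed.
(b) sonority 5-3-5-1: ill-formed.
(c) sonority 3-6-3-3: ill-formed.
(d) sonority 5-5-1: ill-formed.
(e) sonority 7-5-4: well-formed.
(f) sonority 8-2-8-2: ill-formed.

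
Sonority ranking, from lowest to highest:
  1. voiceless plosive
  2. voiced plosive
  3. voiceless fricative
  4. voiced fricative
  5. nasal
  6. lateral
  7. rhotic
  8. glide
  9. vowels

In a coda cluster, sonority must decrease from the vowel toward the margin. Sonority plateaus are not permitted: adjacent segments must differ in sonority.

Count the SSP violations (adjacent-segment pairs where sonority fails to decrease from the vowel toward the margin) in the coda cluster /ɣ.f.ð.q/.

1

/ɣ/ — voiced fricative, sonority 4.
/f/ — voiceless fricative, sonority 3.
/ð/ — voiced fricative, sonority 4.
/q/ — voiceless plosive, sonority 1.
/ɣ/→/f/: 4→3 (falls) — ok.
/f/→/ð/: 3→4 (does not fall) — violation.
/ð/→/q/: 4→1 (falls) — ok.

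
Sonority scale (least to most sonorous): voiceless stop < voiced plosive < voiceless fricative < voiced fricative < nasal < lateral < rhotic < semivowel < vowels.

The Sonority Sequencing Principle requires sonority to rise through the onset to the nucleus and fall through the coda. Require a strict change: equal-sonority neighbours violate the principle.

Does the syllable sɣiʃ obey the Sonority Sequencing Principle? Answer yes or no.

Onset: /s/ is a voiceless fricative (sonority 3), /ɣ/ is a voiced fricative (sonority 4); then the nucleus /i/ (sonority 9).
Onset profile 3-4-9 — rises to the nucleus.
Coda: /ʃ/ is a voiceless fricative (sonority 3).
Coda profile 9-3 — falls from the nucleus.

yes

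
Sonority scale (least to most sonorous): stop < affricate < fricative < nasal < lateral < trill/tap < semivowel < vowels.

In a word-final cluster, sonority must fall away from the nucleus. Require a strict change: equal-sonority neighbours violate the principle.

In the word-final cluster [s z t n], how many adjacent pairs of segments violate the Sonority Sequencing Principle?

/s/ — fricative, sonority 3.
/z/ — fricative, sonority 3.
/t/ — stop, sonority 1.
/n/ — nasal, sonority 4.
/s/→/z/: 3→3 (plateau) — violation.
/z/→/t/: 3→1 (falls) — ok.
/t/→/n/: 1→4 (does not fall) — violation.

2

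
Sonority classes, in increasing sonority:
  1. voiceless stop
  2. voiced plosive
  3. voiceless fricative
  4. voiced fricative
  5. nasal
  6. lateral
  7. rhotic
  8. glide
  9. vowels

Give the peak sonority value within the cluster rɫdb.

7

/r/: rhotic = 7.
/ɫ/: lateral = 6.
/d/: voiced plosive = 2.
/b/: voiced plosive = 2.
The maximum is 7.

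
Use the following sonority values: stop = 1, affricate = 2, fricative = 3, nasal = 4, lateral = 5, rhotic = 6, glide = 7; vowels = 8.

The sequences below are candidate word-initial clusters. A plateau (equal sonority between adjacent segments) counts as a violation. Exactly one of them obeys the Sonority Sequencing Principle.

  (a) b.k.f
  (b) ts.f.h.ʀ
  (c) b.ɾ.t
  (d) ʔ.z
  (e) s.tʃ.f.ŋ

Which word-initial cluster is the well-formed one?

d

(a) b.k.f: profile 1-1-3 — violates.
(b) ts.f.h.ʀ: profile 2-3-3-6 — violates.
(c) b.ɾ.t: profile 1-6-1 — violates.
(d) ʔ.z: profile 1-3 — obeys.
(e) s.tʃ.f.ŋ: profile 3-2-3-4 — violates.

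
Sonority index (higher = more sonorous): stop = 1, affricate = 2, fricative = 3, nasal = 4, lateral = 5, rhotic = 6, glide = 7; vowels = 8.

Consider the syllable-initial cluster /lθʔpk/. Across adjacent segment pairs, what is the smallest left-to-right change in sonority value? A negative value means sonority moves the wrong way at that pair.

/l/ — lateral, sonority 5.
/θ/ — fricative, sonority 3.
/ʔ/ — stop, sonority 1.
/p/ — stop, sonority 1.
/k/ — stop, sonority 1.
/l/→/θ/: change -2.
/θ/→/ʔ/: change -2.
/ʔ/→/p/: change +0.
/p/→/k/: change +0.
Minimum = -2.

-2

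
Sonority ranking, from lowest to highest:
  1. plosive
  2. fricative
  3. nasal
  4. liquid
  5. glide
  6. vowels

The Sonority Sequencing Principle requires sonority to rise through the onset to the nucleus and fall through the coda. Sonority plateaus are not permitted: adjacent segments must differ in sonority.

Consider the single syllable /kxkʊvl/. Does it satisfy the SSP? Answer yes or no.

no

Onset: /k/ is a plosive (sonority 1), /x/ is a fricative (sonority 2), /k/ is a plosive (sonority 1); then the nucleus /ʊ/ (sonority 6).
Onset profile 1-2-1-6 — does not strictly rise throughout.
Coda: /v/ is a fricative (sonority 2), /l/ is a liquid (sonority 4).
Coda profile 6-2-4 — does not strictly fall throughout.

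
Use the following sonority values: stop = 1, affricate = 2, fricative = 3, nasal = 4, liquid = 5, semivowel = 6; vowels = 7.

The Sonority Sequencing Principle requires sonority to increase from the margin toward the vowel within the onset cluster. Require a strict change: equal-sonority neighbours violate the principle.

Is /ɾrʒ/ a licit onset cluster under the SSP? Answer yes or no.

/ɾ/: liquid = 5.
/r/: liquid = 5.
/ʒ/: fricative = 3.
The profile is 5-5-3. Between /ɾ/ (5) and /r/ (5) sonority does not rise, so the cluster violates the SSP.

no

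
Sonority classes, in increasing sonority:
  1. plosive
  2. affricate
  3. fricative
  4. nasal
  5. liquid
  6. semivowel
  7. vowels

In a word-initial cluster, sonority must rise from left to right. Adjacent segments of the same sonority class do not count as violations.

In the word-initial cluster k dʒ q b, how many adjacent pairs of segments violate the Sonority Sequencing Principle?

1

/k/ is a plosive (sonority 1).
/dʒ/ is an affricate (sonority 2).
/q/ is a plosive (sonority 1).
/b/ is a plosive (sonority 1).
/k/→/dʒ/: 1→2 (rises) — ok.
/dʒ/→/q/: 2→1 (does not rise) — violation.
/q/→/b/: 1→1 (plateau, allowed) — ok.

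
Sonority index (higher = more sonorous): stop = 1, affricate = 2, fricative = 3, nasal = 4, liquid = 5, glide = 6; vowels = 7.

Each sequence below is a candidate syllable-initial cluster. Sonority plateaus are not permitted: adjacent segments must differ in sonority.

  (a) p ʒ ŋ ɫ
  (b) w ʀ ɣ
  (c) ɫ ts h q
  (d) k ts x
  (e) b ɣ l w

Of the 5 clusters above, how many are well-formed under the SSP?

3

(a) p ʒ ŋ ɫ: profile 1-3-4-5 — obeys.
(b) w ʀ ɣ: profile 6-5-3 — violates.
(c) ɫ ts h q: profile 5-2-3-1 — violates.
(d) k ts x: profile 1-2-3 — obeys.
(e) b ɣ l w: profile 1-3-5-6 — obeys.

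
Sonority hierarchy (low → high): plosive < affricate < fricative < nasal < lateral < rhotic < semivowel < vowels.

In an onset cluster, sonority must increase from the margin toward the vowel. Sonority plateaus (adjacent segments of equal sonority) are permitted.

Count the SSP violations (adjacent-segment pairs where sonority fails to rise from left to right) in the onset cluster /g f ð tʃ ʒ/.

/g/: plosive = 1.
/f/: fricative = 3.
/ð/: fricative = 3.
/tʃ/: affricate = 2.
/ʒ/: fricative = 3.
/g/→/f/: 1→3 (rises) — ok.
/f/→/ð/: 3→3 (plateau, allowed) — ok.
/ð/→/tʃ/: 3→2 (does not rise) — violation.
/tʃ/→/ʒ/: 2→3 (rises) — ok.

1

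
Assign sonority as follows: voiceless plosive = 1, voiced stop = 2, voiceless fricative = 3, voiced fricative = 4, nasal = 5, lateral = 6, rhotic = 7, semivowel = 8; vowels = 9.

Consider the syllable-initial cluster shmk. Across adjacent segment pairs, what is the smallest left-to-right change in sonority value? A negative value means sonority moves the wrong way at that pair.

/s/ is a voiceless fricative (sonority 3).
/h/ is a voiceless fricative (sonority 3).
/m/ is a nasal (sonority 5).
/k/ is a voiceless plosive (sonority 1).
/s/→/h/: change +0.
/h/→/m/: change +2.
/m/→/k/: change -4.
Minimum = -4.

-4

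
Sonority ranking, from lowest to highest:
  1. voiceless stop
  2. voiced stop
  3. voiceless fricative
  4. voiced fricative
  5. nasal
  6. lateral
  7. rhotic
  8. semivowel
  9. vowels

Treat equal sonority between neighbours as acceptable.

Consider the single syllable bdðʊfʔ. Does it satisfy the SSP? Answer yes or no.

Onset: /b/ is a voiced stop (sonority 2), /d/ is a voiced stop (sonority 2), /ð/ is a voiced fricative (sonority 4); then the nucleus /ʊ/ (sonority 9).
Onset profile 2-2-4-9 — rises to the nucleus.
Coda: /f/ is a voiceless fricative (sonority 3), /ʔ/ is a voiceless stop (sonority 1).
Coda profile 9-3-1 — falls from the nucleus.

yes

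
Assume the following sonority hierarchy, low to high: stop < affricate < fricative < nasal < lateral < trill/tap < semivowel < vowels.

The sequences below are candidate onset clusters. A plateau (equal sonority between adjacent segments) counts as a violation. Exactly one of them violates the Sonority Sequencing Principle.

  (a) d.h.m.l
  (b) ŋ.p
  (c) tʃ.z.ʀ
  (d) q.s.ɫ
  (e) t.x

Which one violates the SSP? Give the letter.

b

(a) d.h.m.l: profile 1-3-4-5 — obeys.
(b) ŋ.p: profile 4-1 — violates.
(c) tʃ.z.ʀ: profile 2-3-6 — obeys.
(d) q.s.ɫ: profile 1-3-5 — obeys.
(e) t.x: profile 1-3 — obeys.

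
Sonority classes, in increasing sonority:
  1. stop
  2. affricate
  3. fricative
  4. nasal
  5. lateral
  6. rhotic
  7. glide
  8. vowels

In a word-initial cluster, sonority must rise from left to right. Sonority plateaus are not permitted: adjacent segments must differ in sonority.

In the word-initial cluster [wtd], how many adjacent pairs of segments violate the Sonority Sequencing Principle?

/w/: glide = 7.
/t/: stop = 1.
/d/: stop = 1.
/w/→/t/: 7→1 (does not rise) — violation.
/t/→/d/: 1→1 (plateau) — violation.

2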